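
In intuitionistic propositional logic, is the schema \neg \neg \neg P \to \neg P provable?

Yes

This is triple-negation reduction, which is intuitionistically derivable.
Assume \neg \neg \neg P and suppose P. Then \neg \neg P (double-negation introduction), contradicting \neg \neg \neg P. So \neg P.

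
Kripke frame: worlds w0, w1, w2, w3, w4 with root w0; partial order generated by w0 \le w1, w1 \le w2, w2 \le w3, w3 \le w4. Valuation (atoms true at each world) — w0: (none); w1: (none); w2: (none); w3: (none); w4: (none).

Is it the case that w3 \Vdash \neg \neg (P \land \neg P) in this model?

w3 \nVdash \neg \neg (P \land \neg P) since w3 is accessible from w3 and w3 \Vdash \neg (P \land \neg P).
w3 \Vdash \neg (P \land \neg P): no world accessible from w3 forces P \land \neg P.

No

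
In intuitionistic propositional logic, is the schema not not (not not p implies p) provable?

Yes

This is the double negation of double-negation elimination, which is intuitionistically derivable.
By Glivenko's theorem the double negation of any classical propositional tautology is intuitionistically provable; not not p implies p is classically a tautology.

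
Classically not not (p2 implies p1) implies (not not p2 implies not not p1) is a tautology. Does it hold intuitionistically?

Yes

This is the distribution of double negation over implication, which is intuitionistically derivable.
Assume not not (p2 implies p1) and not not p2; suppose not p1. Then p2 implies p1 would give not p2 (by contraposition), contradicting not not p2; so not (p2 implies p1), contradicting not not (p2 implies p1). Hence not not p1.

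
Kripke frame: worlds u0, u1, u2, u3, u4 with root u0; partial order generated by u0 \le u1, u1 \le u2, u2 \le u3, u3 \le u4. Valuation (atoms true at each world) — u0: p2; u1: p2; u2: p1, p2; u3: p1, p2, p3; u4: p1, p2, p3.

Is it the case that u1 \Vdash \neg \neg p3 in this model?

Yes

u1 \Vdash \neg \neg p3: no world accessible from u1 forces \neg p3.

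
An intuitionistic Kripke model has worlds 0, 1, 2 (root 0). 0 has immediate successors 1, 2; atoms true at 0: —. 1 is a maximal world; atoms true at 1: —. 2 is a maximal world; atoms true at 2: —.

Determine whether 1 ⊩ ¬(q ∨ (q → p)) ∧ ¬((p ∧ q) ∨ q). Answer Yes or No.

No

1 ⊮ ¬(q ∨ (q → p)) ∧ ¬((p ∧ q) ∨ q) since 1 fails ¬(q ∨ (q → p)).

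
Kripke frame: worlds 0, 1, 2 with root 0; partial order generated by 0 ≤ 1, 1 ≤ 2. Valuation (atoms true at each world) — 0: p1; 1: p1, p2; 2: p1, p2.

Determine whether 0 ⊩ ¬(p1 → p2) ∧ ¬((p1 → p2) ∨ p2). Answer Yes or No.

No

0 ⊮ ¬(p1 → p2) ∧ ¬((p1 → p2) ∨ p2) since 0 fails ¬(p1 → p2).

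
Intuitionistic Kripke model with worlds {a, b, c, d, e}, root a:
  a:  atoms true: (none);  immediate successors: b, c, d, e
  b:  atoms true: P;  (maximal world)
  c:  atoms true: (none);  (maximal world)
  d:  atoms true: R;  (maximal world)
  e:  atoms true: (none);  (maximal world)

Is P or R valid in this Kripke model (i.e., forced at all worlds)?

Not every world: a does not force P or R.
a does not force P or R: neither disjunct is forced at a.
a lacks atom P, so a does not force P.

No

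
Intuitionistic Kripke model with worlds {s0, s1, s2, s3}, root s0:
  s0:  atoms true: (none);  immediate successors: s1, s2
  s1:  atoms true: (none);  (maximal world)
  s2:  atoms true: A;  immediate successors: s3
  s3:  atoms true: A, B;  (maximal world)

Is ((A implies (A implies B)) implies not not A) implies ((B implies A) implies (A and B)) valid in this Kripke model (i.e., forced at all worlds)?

Not every world: s0 does not force ((A implies (A implies B)) implies not not A) implies ((B implies A) implies (A and B)).
s0 does not force ((A implies (A implies B)) implies not not A) implies ((B implies A) implies (A and B)): at the accessible world s2, s2 forces (A implies (A implies B)) implies not not A but s2 does not force (B implies A) implies (A and B).
s2 does not force (B implies A) implies (A and B): already at s2 itself, s2 forces B implies A but s2 does not force A and B.
s2 does not force A and B since s2 fails B.

No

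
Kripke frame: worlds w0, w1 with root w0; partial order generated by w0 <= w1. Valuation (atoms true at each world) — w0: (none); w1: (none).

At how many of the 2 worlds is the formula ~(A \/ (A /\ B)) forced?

2

w0: forces it.
w1: forces it.
Worlds forcing the formula: {w0, w1}.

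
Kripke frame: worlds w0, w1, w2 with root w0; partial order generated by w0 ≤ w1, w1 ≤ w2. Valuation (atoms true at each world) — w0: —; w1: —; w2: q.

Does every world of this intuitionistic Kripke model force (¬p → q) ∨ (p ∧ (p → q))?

No

Not every world: w0 ⊮ (¬p → q) ∨ (p ∧ (p → q)).
w0 ⊮ (¬p → q) ∨ (p ∧ (p → q)): neither disjunct is forced at w0.
w0 ⊮ ¬p → q: already at w0 itself, w0 ⊩ ¬p but w0 ⊮ q.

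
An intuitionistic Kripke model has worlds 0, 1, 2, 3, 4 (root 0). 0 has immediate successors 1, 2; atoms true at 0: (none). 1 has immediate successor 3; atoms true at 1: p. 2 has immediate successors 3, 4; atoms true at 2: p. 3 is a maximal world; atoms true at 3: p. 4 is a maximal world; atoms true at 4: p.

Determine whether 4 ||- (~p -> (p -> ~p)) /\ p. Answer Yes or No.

Yes

4 ||- (~p -> (p -> ~p)) /\ p since 4 forces both conjuncts.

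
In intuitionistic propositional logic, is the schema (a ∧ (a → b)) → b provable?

This is modus ponens in implicational form, which is intuitionistically derivable.
If a world forces a and a → b, then applying the implication at that world (which is accessible from itself) gives b.

Yes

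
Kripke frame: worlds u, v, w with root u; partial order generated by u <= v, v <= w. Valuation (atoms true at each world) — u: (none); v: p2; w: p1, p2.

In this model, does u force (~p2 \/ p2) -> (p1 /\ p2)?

u ||-/- (~p2 \/ p2) -> (p1 /\ p2): at the accessible world v, v ||- ~p2 \/ p2 but v ||-/- p1 /\ p2.
v ||-/- p1 /\ p2 since v fails p1.

No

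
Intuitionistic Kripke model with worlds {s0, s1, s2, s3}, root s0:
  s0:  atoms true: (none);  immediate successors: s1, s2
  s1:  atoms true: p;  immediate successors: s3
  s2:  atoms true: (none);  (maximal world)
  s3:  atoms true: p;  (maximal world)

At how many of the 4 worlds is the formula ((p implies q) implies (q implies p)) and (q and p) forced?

0

s0: does not force it — s0 does not force ((p implies q) implies (q implies p)) and (q and p) since s0 fails q and p.
s1: does not force it — s1 does not force ((p implies q) implies (q implies p)) and (q and p) since s1 fails q and p.
s2: does not force it.
s3: does not force it.
Worlds forcing the formula: { }.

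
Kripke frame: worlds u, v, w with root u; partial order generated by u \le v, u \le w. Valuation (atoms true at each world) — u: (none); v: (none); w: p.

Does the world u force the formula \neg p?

No

u \nVdash \neg p since w is accessible from u and w \Vdash p.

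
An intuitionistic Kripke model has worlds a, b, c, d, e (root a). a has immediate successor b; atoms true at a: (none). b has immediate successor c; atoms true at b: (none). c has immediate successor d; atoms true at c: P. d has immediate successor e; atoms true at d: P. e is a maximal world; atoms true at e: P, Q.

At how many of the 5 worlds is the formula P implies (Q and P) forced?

a: does not force it — a does not force P implies (Q and P): at the accessible world c, c forces P but c does not force Q and P.
b: does not force it — b does not force P implies (Q and P): at the accessible world c, c forces P but c does not force Q and P.
c: does not force it.
d: does not force it.
e: forces it.
Worlds forcing the formula: {e}.

1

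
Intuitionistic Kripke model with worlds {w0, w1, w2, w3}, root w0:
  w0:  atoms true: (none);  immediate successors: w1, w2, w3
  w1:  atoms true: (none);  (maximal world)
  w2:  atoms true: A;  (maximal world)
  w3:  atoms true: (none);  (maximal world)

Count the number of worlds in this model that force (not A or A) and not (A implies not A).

w0: does not force it — w0 does not force (not A or A) and not (A implies not A) since w0 fails not A or A.
w1: does not force it.
w2: forces it.
w3: does not force it.
Worlds forcing the formula: {w2}.

1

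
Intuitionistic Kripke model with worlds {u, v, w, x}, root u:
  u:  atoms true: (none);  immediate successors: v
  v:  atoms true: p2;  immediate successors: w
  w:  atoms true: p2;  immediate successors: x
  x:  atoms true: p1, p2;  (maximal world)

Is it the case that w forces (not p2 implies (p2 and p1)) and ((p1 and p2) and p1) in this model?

w does not force (not p2 implies (p2 and p1)) and ((p1 and p2) and p1) since w fails (p1 and p2) and p1.

No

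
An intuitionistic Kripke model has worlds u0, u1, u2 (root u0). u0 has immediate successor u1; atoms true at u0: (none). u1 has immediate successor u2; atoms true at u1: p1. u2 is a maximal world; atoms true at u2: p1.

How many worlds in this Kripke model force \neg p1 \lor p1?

u0: does not force it — u0 \nVdash \neg p1 \lor p1: neither disjunct is forced at u0.
u1: forces it.
u2: forces it.
Worlds forcing the formula: {u1, u2}.

2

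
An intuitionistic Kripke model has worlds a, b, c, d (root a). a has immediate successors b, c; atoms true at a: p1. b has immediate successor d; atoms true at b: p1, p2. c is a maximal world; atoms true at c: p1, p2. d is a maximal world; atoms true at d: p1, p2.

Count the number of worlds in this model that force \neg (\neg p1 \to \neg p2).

0

a: does not force it — a \nVdash \neg (\neg p1 \to \neg p2) since a is accessible from a and a \Vdash \neg p1 \to \neg p2.
b: does not force it — b \nVdash \neg (\neg p1 \to \neg p2) since b is accessible from b and b \Vdash \neg p1 \to \neg p2.
c: does not force it — c \nVdash \neg (\neg p1 \to \neg p2) since c is accessible from c and c \Vdash \neg p1 \to \neg p2.
d: does not force it.
Worlds forcing the formula: { }.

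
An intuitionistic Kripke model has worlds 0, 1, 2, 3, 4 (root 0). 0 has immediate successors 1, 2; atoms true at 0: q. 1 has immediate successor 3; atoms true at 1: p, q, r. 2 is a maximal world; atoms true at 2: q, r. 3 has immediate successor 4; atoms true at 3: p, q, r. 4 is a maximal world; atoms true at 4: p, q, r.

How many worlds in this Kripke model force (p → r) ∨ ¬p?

0: forces it.
1: forces it.
2: forces it.
3: forces it.
4: forces it.
Worlds forcing the formula: {0, 1, 2, 3, 4}.

5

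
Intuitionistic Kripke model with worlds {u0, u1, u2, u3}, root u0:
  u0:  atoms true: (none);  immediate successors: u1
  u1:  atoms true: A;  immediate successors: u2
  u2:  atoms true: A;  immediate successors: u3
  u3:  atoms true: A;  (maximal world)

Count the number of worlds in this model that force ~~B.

0

u0: does not force it — u0 ||-/- ~~B since u0 is accessible from u0 and u0 ||- ~B.
u1: does not force it.
u2: does not force it.
u3: does not force it.
Worlds forcing the formula: { }.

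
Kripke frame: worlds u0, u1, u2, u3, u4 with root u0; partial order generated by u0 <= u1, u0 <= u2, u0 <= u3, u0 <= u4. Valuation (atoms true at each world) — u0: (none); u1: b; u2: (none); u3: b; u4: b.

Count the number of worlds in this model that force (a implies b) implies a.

0

u0: does not force it — u0 does not force (a implies b) implies a: already at u0 itself, u0 forces a implies b but u0 does not force a.
u1: does not force it — u1 does not force (a implies b) implies a: already at u1 itself, u1 forces a implies b but u1 does not force a.
u2: does not force it — u2 does not force (a implies b) implies a: already at u2 itself, u2 forces a implies b but u2 does not force a.
u3: does not force it.
u4: does not force it.
Worlds forcing the formula: { }.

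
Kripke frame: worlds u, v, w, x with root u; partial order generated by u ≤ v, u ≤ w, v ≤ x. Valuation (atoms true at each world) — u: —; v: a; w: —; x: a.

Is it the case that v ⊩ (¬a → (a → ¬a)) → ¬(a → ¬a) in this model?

Yes

v ⊩ (¬a → (a → ¬a)) → ¬(a → ¬a): every world accessible from v that forces ¬a → (a → ¬a) (namely v, x) also forces ¬(a → ¬a).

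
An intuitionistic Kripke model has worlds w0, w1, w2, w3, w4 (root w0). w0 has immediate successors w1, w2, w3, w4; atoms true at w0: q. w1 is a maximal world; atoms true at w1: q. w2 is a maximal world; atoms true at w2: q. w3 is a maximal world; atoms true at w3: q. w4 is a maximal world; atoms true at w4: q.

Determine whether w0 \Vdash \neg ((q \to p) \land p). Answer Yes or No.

Yes

w0 \Vdash \neg ((q \to p) \land p): no world accessible from w0 forces (q \to p) \land p.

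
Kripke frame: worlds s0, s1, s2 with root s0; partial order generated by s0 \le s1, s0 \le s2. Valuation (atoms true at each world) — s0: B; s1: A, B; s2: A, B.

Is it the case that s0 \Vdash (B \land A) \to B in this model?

Yes

s0 \Vdash (B \land A) \to B: every world accessible from s0 that forces B \land A (namely s1, s2) also forces B.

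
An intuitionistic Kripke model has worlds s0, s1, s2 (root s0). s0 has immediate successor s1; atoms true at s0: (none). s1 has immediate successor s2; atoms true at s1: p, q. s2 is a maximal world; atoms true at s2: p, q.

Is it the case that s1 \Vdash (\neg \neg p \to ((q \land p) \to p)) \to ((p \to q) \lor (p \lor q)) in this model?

Yes

s1 \Vdash (\neg \neg p \to ((q \land p) \to p)) \to ((p \to q) \lor (p \lor q)): every world accessible from s1 that forces \neg \neg p \to ((q \land p) \to p) (namely s1, s2) also forces (p \to q) \lor (p \lor q).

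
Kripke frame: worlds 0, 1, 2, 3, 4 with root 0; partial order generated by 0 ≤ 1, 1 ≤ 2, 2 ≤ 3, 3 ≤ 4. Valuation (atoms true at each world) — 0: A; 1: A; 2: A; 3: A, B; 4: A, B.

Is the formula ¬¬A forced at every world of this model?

Yes

0 ⊩ ¬¬A: no world accessible from 0 forces ¬A.
Since the root 0 forces ¬¬A and forcing is persistent (monotone upward), every world forces it.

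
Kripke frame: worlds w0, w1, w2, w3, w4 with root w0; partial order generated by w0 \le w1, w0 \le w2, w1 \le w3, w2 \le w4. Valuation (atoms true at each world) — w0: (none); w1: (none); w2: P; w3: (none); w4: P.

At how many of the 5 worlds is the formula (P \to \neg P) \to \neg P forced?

5

w0: forces it.
w1: forces it.
w2: forces it.
w3: forces it.
w4: forces it.
Worlds forcing the formula: {w0, w1, w2, w3, w4}.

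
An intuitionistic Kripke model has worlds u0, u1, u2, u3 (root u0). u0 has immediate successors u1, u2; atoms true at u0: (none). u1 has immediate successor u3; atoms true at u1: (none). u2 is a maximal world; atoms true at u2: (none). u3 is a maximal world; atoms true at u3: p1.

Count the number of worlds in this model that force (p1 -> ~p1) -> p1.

2

u0: does not force it — u0 ||-/- (p1 -> ~p1) -> p1: at the accessible world u2, u2 ||- p1 -> ~p1 but u2 ||-/- p1.
u1: forces it.
u2: does not force it — u2 ||-/- (p1 -> ~p1) -> p1: already at u2 itself, u2 ||- p1 -> ~p1 but u2 ||-/- p1.
u3: forces it.
Worlds forcing the formula: {u1, u3}.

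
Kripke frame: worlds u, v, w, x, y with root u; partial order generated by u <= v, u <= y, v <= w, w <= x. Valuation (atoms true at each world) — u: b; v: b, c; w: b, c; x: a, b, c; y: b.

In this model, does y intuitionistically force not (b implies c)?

y forces not (b implies c): no world accessible from y forces b implies c.

Yes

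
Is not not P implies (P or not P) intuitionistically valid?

This is a variant of double-negation elimination (deriving excluded middle from double negation), which is not intuitionistically valid.
A Kripke countermodel: worlds u0, u1; order generated by u0 <= u1; atoms true at each world — u0:{}; u1:{P}.
u0 does not force not not P implies (P or not P): already at u0 itself, u0 forces not not P but u0 does not force P or not P.
u0 does not force P or not P: neither disjunct is forced at u0.
u0 lacks atom P, so u0 does not force P.
So the root u0 does not force the formula.

No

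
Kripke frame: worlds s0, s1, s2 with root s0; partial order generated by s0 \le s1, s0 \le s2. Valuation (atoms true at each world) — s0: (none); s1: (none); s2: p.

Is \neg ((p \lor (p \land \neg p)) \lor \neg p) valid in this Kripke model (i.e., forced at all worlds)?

Not every world: s0 \nVdash \neg ((p \lor (p \land \neg p)) \lor \neg p).
s0 \nVdash \neg ((p \lor (p \land \neg p)) \lor \neg p) since s1 is accessible from s0 and s1 \Vdash (p \lor (p \land \neg p)) \lor \neg p.
s1 \Vdash (p \lor (p \land \neg p)) \lor \neg p via the disjunct \neg p.

No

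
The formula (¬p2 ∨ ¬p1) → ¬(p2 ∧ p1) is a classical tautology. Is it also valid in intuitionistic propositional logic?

Yes

This is a constructively valid De Morgan direction (disjunction of negations to negated conjunction), which is intuitionistically derivable.
If ¬p2 holds at a world then no accessible world forces p2, hence none forces p2 ∧ p1; likewise for ¬p1.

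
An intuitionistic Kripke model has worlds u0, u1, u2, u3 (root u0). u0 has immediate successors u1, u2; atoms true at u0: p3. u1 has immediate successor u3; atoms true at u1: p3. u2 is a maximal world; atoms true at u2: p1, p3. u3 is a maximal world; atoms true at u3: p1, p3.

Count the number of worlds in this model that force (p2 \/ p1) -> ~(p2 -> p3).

u0: does not force it — u0 ||-/- (p2 \/ p1) -> ~(p2 -> p3): at the accessible world u2, u2 ||- p2 \/ p1 but u2 ||-/- ~(p2 -> p3).
u1: does not force it — u1 ||-/- (p2 \/ p1) -> ~(p2 -> p3): at the accessible world u3, u3 ||- p2 \/ p1 but u3 ||-/- ~(p2 -> p3).
u2: does not force it.
u3: does not force it.
Worlds forcing the formula: { }.

0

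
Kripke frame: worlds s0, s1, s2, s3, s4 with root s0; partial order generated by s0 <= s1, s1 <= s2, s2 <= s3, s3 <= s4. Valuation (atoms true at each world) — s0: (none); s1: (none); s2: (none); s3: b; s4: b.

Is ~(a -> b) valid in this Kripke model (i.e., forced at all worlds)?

Not every world: s0 ||-/- ~(a -> b).
s0 ||-/- ~(a -> b) since s0 is accessible from s0 and s0 ||- a -> b.
s0 ||- a -> b vacuously: no world accessible from s0 forces the antecedent a.

No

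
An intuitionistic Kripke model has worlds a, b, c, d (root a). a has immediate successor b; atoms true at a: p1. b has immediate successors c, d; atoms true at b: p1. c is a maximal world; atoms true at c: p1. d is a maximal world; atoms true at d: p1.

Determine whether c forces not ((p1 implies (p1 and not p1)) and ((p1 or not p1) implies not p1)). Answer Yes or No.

c forces not ((p1 implies (p1 and not p1)) and ((p1 or not p1) implies not p1)): no world accessible from c forces (p1 implies (p1 and not p1)) and ((p1 or not p1) implies not p1).

Yes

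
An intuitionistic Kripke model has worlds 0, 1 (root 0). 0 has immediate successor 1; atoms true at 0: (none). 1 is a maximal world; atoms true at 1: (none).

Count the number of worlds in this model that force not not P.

0: does not force it — 0 does not force not not P since 0 is accessible from 0 and 0 forces not P.
1: does not force it.
Worlds forcing the formula: { }.

0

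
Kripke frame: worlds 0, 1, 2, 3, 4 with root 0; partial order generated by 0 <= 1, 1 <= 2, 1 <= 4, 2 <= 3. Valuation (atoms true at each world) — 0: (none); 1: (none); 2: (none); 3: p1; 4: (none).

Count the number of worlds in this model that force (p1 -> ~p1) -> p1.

2

0: does not force it — 0 ||-/- (p1 -> ~p1) -> p1: at the accessible world 4, 4 ||- p1 -> ~p1 but 4 ||-/- p1.
1: does not force it — 1 ||-/- (p1 -> ~p1) -> p1: at the accessible world 4, 4 ||- p1 -> ~p1 but 4 ||-/- p1.
2: forces it.
3: forces it.
4: does not force it.
Worlds forcing the formula: {2, 3}.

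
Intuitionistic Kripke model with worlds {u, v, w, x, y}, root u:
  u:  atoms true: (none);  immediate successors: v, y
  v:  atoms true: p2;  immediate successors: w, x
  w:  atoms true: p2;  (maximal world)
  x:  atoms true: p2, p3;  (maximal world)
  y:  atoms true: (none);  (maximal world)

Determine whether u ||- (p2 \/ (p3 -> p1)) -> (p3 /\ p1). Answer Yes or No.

u ||-/- (p2 \/ (p3 -> p1)) -> (p3 /\ p1): at the accessible world v, v ||- p2 \/ (p3 -> p1) but v ||-/- p3 /\ p1.
v ||-/- p3 /\ p1 since v fails p3.

No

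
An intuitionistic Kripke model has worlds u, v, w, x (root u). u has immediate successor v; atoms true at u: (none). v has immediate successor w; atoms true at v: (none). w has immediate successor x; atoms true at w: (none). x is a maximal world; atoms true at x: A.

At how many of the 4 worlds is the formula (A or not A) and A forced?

1

u: does not force it — u does not force (A or not A) and A since u fails A or not A.
v: does not force it — v does not force (A or not A) and A since v fails A or not A.
w: does not force it — w does not force (A or not A) and A since w fails A or not A.
x: forces it.
Worlds forcing the formula: {x}.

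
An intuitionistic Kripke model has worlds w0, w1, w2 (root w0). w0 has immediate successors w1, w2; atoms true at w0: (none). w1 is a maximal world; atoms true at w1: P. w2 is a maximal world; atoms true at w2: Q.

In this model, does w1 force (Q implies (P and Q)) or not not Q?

w1 forces (Q implies (P and Q)) or not not Q via the disjunct Q implies (P and Q).

Yes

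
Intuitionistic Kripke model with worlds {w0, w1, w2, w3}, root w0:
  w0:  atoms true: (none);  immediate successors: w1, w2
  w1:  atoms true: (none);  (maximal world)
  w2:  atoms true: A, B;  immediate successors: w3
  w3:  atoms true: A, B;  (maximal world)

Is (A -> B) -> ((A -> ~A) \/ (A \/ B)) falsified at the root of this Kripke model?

Yes

w0 ||-/- (A -> B) -> ((A -> ~A) \/ (A \/ B)): already at w0 itself, w0 ||- A -> B but w0 ||-/- (A -> ~A) \/ (A \/ B).
w0 ||-/- (A -> ~A) \/ (A \/ B): neither disjunct is forced at w0.
w0 ||-/- A -> ~A: at the accessible world w2, w2 ||- A but w2 ||-/- ~A.
w2 ||-/- ~A since w2 is accessible from w2 and w2 ||- A.
So the root w0 does not force (A -> B) -> ((A -> ~A) \/ (A \/ B)); the model is a countermodel.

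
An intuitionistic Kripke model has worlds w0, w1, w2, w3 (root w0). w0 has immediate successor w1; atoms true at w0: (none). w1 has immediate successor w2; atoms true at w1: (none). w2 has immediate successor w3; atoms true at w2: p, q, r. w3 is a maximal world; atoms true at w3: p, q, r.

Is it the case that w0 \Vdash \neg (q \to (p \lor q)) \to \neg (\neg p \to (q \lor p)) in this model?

w0 \Vdash \neg (q \to (p \lor q)) \to \neg (\neg p \to (q \lor p)) vacuously: no world accessible from w0 forces the antecedent \neg (q \to (p \lor q)).

Yes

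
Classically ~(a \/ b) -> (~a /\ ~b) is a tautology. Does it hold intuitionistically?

This is a constructively valid De Morgan direction (negated disjunction to conjunction of negations), which is intuitionistically derivable.
From ~(a \/ b): if a held then a \/ b would, contradiction — so ~a; similarly ~b.

Yes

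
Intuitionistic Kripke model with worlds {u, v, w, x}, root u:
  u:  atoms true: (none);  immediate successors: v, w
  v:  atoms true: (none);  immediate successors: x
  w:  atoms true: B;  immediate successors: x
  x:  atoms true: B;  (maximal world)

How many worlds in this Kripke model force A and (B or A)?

0

u: does not force it — u does not force A and (B or A) since u fails A.
v: does not force it.
w: does not force it.
x: does not force it.
Worlds forcing the formula: { }.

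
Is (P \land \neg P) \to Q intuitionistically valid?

This is an instance of ex falso quodlibet, which is intuitionistically derivable.
No world can force both P and \neg P, so the antecedent P \land \neg P is never forced and the implication holds vacuously at every world.

Yes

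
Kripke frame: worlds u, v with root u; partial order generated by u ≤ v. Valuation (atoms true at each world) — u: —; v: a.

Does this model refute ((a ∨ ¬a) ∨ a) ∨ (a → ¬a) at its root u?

Yes

u ⊮ ((a ∨ ¬a) ∨ a) ∨ (a → ¬a): neither disjunct is forced at u.
u ⊮ (a ∨ ¬a) ∨ a: neither disjunct is forced at u.
u ⊮ a ∨ ¬a: neither disjunct is forced at u.
So the root u does not force ((a ∨ ¬a) ∨ a) ∨ (a → ¬a); the model is a countermodel.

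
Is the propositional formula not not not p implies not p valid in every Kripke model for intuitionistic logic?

Yes

This is triple-negation reduction, which is intuitionistically derivable.
Assume not not not p and suppose p. Then not not p (double-negation introduction), contradicting not not not p. So not p.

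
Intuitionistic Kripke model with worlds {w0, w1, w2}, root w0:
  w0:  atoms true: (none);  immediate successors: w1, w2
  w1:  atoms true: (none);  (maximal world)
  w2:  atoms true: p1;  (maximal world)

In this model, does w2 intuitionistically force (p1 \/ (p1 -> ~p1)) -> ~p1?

w2 ||-/- (p1 \/ (p1 -> ~p1)) -> ~p1: already at w2 itself, w2 ||- p1 \/ (p1 -> ~p1) but w2 ||-/- ~p1.
w2 ||-/- ~p1 since w2 is accessible from w2 and w2 ||- p1.

No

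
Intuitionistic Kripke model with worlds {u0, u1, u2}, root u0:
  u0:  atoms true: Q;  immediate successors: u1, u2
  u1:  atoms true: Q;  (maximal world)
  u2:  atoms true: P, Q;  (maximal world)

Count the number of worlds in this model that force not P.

1

u0: does not force it — u0 does not force not P since u2 is accessible from u0 and u2 forces P.
u1: forces it.
u2: does not force it — u2 does not force not P since u2 is accessible from u2 and u2 forces P.
Worlds forcing the formula: {u1}.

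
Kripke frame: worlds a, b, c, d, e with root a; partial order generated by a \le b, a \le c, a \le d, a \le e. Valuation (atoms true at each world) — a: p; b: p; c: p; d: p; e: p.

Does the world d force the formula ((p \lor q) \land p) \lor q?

d \Vdash ((p \lor q) \land p) \lor q via the disjunct (p \lor q) \land p.

Yes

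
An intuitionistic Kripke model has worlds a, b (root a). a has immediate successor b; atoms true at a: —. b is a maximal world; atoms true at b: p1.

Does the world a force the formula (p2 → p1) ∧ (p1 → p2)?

No

a ⊮ (p2 → p1) ∧ (p1 → p2) since a fails p1 → p2.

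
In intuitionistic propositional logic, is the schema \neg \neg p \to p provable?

No

This is double-negation elimination, which is not intuitionistically valid.
A Kripke countermodel: worlds w0, w1; order generated by w0 \le w1; atoms true at each world — w0:{}; w1:{p}.
w0 \nVdash \neg \neg p \to p: already at w0 itself, w0 \Vdash \neg \neg p but w0 \nVdash p.
w0 lacks atom p, so w0 \nVdash p.
So the root w0 does not force the formula.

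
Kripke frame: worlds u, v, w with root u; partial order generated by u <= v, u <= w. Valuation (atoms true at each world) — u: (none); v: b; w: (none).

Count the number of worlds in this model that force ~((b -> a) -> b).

u: does not force it — u ||-/- ~((b -> a) -> b) since v is accessible from u and v ||- (b -> a) -> b.
v: does not force it — v ||-/- ~((b -> a) -> b) since v is accessible from v and v ||- (b -> a) -> b.
w: forces it.
Worlds forcing the formula: {w}.

1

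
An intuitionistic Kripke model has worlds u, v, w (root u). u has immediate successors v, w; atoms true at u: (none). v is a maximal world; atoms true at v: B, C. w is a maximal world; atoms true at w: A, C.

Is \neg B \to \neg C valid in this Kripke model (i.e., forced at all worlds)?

Not every world: u \nVdash \neg B \to \neg C.
u \nVdash \neg B \to \neg C: at the accessible world w, w \Vdash \neg B but w \nVdash \neg C.
w \nVdash \neg C since w is accessible from w and w \Vdash C.

No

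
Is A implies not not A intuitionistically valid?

Yes

This is double-negation introduction, which is intuitionistically derivable.
If a world forces A then every accessible world forces A (persistence), so none forces not A; hence not not A.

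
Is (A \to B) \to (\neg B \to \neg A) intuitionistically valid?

This is the forward direction of contraposition, which is intuitionistically derivable.
Assume A \to B and \neg B. If A held then B would follow, contradicting \neg B; so \neg A.

Yes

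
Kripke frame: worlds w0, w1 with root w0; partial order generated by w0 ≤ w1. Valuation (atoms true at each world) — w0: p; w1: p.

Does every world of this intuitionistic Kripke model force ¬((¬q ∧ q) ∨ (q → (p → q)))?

Not every world: w0 ⊮ ¬((¬q ∧ q) ∨ (q → (p → q))).
w0 ⊮ ¬((¬q ∧ q) ∨ (q → (p → q))) since w0 is accessible from w0 and w0 ⊩ (¬q ∧ q) ∨ (q → (p → q)).
w0 ⊩ (¬q ∧ q) ∨ (q → (p → q)) via the disjunct q → (p → q).

No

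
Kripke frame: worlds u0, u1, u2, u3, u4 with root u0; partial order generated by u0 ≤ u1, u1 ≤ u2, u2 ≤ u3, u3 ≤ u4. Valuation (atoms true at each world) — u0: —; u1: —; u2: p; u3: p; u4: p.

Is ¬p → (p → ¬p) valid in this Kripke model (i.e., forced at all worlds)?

u0 ⊩ ¬p → (p → ¬p) vacuously: no world accessible from u0 forces the antecedent ¬p.
Since the root u0 forces ¬p → (p → ¬p) and forcing is persistent (monotone upward), every world forces it.

Yes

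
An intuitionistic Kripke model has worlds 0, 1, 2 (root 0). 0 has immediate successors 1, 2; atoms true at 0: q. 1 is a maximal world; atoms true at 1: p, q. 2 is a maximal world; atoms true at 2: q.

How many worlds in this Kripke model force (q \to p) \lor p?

1

0: does not force it — 0 \nVdash (q \to p) \lor p: neither disjunct is forced at 0.
1: forces it.
2: does not force it — 2 \nVdash (q \to p) \lor p: neither disjunct is forced at 2.
Worlds forcing the formula: {1}.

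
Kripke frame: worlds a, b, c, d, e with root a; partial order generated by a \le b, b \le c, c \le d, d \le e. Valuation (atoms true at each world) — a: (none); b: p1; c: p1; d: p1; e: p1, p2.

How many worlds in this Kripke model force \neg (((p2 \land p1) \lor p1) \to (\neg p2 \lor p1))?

a: does not force it — a \nVdash \neg (((p2 \land p1) \lor p1) \to (\neg p2 \lor p1)) since a is accessible from a and a \Vdash ((p2 \land p1) \lor p1) \to (\neg p2 \lor p1).
b: does not force it — b \nVdash \neg (((p2 \land p1) \lor p1) \to (\neg p2 \lor p1)) since b is accessible from b and b \Vdash ((p2 \land p1) \lor p1) \to (\neg p2 \lor p1).
c: does not force it.
d: does not force it.
e: does not force it.
Worlds forcing the formula: { }.

0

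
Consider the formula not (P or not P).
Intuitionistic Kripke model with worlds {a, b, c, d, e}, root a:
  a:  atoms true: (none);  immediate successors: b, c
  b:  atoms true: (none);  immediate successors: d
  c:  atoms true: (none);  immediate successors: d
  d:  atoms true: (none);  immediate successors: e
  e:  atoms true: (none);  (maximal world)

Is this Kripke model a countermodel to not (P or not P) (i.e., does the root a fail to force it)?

a does not force not (P or not P) since a is accessible from a and a forces P or not P.
a forces P or not P via the disjunct not P.
So the root a does not force not (P or not P); the model is a countermodel.

Yes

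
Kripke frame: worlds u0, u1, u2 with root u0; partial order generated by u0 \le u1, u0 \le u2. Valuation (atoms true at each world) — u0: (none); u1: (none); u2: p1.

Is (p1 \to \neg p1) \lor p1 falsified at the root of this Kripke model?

u0 \nVdash (p1 \to \neg p1) \lor p1: neither disjunct is forced at u0.
u0 \nVdash p1 \to \neg p1: at the accessible world u2, u2 \Vdash p1 but u2 \nVdash \neg p1.
u2 \nVdash \neg p1 since u2 is accessible from u2 and u2 \Vdash p1.
So the root u0 does not force (p1 \to \neg p1) \lor p1; the model is a countermodel.

Yes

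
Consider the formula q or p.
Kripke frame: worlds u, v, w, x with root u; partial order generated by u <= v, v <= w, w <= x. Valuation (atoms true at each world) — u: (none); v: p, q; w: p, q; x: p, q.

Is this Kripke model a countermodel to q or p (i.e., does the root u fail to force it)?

Yes

u does not force q or p: neither disjunct is forced at u.
u lacks atom q, so u does not force q.
So the root u does not force q or p; the model is a countermodel.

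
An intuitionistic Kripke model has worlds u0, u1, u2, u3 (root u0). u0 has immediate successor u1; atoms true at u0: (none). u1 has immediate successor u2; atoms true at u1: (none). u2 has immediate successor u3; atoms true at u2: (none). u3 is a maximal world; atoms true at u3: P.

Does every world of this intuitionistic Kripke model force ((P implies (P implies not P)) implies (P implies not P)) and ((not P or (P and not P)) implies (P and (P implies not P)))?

Yes

u0 forces ((P implies (P implies not P)) implies (P implies not P)) and ((not P or (P and not P)) implies (P and (P implies not P))) since u0 forces both conjuncts.
Since the root u0 forces ((P implies (P implies not P)) implies (P implies not P)) and ((not P or (P and not P)) implies (P and (P implies not P))) and forcing is persistent (monotone upward), every world forces it.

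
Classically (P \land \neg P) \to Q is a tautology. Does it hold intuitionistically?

This is an instance of ex falso quodlibet, which is intuitionistically derivable.
No world can force both P and \neg P, so the antecedent P \land \neg P is never forced and the implication holds vacuously at every world.

Yes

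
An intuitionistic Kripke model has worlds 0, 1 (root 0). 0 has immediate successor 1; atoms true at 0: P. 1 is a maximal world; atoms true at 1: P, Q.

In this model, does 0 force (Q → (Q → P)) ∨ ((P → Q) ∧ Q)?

0 ⊩ (Q → (Q → P)) ∨ ((P → Q) ∧ Q) via the disjunct Q → (Q → P).

Yes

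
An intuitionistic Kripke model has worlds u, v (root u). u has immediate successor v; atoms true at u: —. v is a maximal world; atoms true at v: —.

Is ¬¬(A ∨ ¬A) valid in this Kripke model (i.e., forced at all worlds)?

u ⊩ ¬¬(A ∨ ¬A): no world accessible from u forces ¬(A ∨ ¬A).
Since the root u forces ¬¬(A ∨ ¬A) and forcing is persistent (monotone upward), every world forces it.

Yes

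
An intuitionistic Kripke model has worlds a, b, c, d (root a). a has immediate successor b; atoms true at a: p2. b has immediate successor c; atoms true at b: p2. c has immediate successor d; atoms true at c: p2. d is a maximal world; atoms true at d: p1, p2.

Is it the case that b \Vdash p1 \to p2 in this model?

Yes

b \Vdash p1 \to p2: every world accessible from b that forces p1 (namely d) also forces p2.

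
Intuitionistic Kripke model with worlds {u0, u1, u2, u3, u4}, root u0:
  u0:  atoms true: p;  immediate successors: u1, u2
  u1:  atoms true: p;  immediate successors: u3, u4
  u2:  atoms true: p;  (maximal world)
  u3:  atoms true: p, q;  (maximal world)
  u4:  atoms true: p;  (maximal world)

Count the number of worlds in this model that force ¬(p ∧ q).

2

u0: does not force it — u0 ⊮ ¬(p ∧ q) since u3 is accessible from u0 and u3 ⊩ p ∧ q.
u1: does not force it.
u2: forces it.
u3: does not force it.
u4: forces it.
Worlds forcing the formula: {u2, u4}.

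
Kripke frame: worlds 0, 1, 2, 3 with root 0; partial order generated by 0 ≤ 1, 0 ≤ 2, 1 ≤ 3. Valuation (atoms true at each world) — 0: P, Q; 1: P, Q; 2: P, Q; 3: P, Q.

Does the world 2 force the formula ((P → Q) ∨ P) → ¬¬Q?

2 ⊩ ((P → Q) ∨ P) → ¬¬Q: every world accessible from 2 that forces (P → Q) ∨ P (namely 2) also forces ¬¬Q.

Yes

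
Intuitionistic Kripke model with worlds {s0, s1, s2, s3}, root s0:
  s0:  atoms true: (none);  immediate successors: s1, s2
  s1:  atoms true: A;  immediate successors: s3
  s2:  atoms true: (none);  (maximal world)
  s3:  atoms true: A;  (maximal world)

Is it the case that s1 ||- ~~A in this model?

s1 ||- ~~A: no world accessible from s1 forces ~A.

Yes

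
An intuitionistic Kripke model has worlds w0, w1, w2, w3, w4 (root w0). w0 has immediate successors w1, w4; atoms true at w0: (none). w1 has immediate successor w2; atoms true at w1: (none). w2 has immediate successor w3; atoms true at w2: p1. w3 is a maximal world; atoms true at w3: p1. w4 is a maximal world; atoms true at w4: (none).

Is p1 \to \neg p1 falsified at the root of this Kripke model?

Yes

w0 \nVdash p1 \to \neg p1: at the accessible world w2, w2 \Vdash p1 but w2 \nVdash \neg p1.
w2 \nVdash \neg p1 since w2 is accessible from w2 and w2 \Vdash p1.
So the root w0 does not force p1 \to \neg p1; the model is a countermodel.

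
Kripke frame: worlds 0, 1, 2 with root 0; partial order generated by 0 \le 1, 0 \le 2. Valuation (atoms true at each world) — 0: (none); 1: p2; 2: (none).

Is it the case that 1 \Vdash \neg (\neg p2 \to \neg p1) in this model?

No

1 \nVdash \neg (\neg p2 \to \neg p1) since 1 is accessible from 1 and 1 \Vdash \neg p2 \to \neg p1.
1 \Vdash \neg p2 \to \neg p1 vacuously: no world accessible from 1 forces the antecedent \neg p2.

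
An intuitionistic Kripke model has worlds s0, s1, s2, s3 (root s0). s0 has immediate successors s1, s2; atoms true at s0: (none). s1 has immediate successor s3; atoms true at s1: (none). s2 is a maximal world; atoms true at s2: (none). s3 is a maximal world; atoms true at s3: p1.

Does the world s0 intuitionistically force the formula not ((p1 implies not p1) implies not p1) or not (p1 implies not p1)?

No

s0 does not force not ((p1 implies not p1) implies not p1) or not (p1 implies not p1): neither disjunct is forced at s0.
s0 does not force not ((p1 implies not p1) implies not p1) since s0 is accessible from s0 and s0 forces (p1 implies not p1) implies not p1.
s0 forces (p1 implies not p1) implies not p1: every world accessible from s0 that forces p1 implies not p1 (namely s2) also forces not p1.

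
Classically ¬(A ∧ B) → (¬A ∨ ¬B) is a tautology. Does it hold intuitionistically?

No

This is the constructively invalid direction of De Morgan's law for conjunction, which is not intuitionistically valid.
A Kripke countermodel: worlds u0, u1, u2; order generated by u0 ≤ u1, u0 ≤ u2; atoms true at each world — u0:{}; u1:{A}; u2:{B}.
u0 ⊮ ¬(A ∧ B) → (¬A ∨ ¬B): already at u0 itself, u0 ⊩ ¬(A ∧ B) but u0 ⊮ ¬A ∨ ¬B.
u0 ⊮ ¬A ∨ ¬B: neither disjunct is forced at u0.
u0 ⊮ ¬A since u1 is accessible from u0 and u1 ⊩ A.
So the root u0 does not force the formula.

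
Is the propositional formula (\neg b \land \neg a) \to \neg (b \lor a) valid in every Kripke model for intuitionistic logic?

This is a constructively valid De Morgan direction (conjunction of negations to negated disjunction), which is intuitionistically derivable.
If both \neg b and \neg a hold at a world, no accessible world forces b or forces a, so none forces b \lor a.

Yes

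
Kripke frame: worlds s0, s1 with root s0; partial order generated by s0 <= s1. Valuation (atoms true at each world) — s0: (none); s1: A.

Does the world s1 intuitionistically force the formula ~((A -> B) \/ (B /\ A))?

s1 ||- ~((A -> B) \/ (B /\ A)): no world accessible from s1 forces (A -> B) \/ (B /\ A).

Yes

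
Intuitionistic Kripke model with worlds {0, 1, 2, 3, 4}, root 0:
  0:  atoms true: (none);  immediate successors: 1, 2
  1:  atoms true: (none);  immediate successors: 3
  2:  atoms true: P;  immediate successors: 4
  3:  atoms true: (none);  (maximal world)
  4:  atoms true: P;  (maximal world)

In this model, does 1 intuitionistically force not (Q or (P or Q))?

Yes

1 forces not (Q or (P or Q)): no world accessible from 1 forces Q or (P or Q).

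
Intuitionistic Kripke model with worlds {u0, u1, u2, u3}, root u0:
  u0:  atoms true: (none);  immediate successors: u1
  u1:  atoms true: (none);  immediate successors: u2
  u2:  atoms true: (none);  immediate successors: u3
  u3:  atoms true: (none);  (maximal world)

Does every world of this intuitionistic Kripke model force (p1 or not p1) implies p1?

No

Not every world: u0 does not force (p1 or not p1) implies p1.
u0 does not force (p1 or not p1) implies p1: already at u0 itself, u0 forces p1 or not p1 but u0 does not force p1.
u0 lacks atom p1, so u0 does not force p1.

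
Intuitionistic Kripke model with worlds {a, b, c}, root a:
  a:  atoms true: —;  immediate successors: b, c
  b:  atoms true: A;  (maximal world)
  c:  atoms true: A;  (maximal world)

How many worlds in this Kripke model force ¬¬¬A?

a: does not force it — a ⊮ ¬¬¬A since a is accessible from a and a ⊩ ¬¬A.
b: does not force it.
c: does not force it.
Worlds forcing the formula: { }.

0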